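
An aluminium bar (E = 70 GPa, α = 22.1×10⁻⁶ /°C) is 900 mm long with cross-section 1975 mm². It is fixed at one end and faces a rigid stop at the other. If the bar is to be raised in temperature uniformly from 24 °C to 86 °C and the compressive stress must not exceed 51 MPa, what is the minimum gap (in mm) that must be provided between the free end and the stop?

With no wall the bar would lengthen by αΔT L = 22.1×10⁻⁶ × 62 × 900 = 1.233 mm.
A stress of 51 MPa corresponds to the wall pushing the bar back by σL/E = 51×900/(70×10³) = 0.6557 mm.
So the gap has to take up the difference, g_min = δ_free − σL/E = 1.233 − 0.6557 = 0.5775 mm.

g ≈ 0.577 mm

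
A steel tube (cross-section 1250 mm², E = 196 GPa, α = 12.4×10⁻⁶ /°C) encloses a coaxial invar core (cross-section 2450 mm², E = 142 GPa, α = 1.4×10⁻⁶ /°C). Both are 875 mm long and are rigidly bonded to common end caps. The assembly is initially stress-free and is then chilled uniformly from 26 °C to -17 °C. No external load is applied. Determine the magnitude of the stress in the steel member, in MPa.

σ ≈ 54.4 MPa (tensile)

Both members must finish at the same length. With the larger α, the steel tends to over-contract; the plates restrain it, putting the steel in tension and the invar in compression. With no external load the two internal forces are equal and opposite, magnitude P.
Setting the final lengths equal and cancelling L: (α₁ − α₂)ΔT = P/(A₁E₁) + P/(A₂E₂).
|α₁ − α₂|·ΔT = 11×10⁻⁶ × 43 = 0.000473.
1/(A₁E₁) + 1/(A₂E₂) = 1/(1250×196×10³) + 1/(2450×142×10³) = 6.956×10⁻⁹ N⁻¹.
So P = 0.000473 / 6.956×10⁻⁹ = 68 kN.
σ_{steel} = P/A₁ = 68000/1250 = 54.4 MPa, tensile.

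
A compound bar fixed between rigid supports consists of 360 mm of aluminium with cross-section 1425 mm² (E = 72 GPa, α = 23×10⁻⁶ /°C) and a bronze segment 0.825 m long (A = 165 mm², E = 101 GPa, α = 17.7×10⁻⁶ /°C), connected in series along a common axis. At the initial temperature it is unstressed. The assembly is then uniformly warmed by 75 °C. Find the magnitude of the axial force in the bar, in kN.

Free thermal expansion of the whole bar: Σ αᵢΔT Lᵢ = 23×10⁻⁶×75×360 + 17.7×10⁻⁶×75×825 = 1.716 mm.
The walls prevent any net length change, so an axial force P (same in every segment) develops. Compatibility: P · Σ Lᵢ/(AᵢEᵢ) = δ_free.
Σ Lᵢ/(AᵢEᵢ) = 360/(1425×72×10³) + 825/(165×101×10³) = 5.301×10⁻⁵ mm/N.
P = 1.716 / 5.301×10⁻⁵ = 32370 N = 32.37 kN, compressive.

P ≈ 32.4 kN (compressive)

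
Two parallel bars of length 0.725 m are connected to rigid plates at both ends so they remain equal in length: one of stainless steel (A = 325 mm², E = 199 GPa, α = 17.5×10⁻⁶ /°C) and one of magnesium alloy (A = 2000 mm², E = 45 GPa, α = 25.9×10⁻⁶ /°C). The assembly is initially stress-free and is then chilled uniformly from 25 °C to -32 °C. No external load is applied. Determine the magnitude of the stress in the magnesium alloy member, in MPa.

Equilibrium of a rigid end plate with no external load gives equal and opposite internal forces ±P in the two members. Since α_{magnesium alloy} > α_{stainless steel}, cooling drives the magnesium alloy into tension and the stainless steel into compression.
Equating the net (thermal + elastic) strains gives |α₁ − α₂|·ΔT = P·[1/(A₁E₁) + 1/(A₂E₂)].
|α₁ − α₂|·ΔT = 8.4×10⁻⁶ × 57 = 0.0004788.
1/(A₁E₁) + 1/(A₂E₂) = 1/(325×199×10³) + 1/(2000×45×10³) = 2.657×10⁻⁸ N⁻¹.
So P = 0.0004788 / 2.657×10⁻⁸ = 18.02 kN.
σ_{magnesium alloy} = P/A₂ = 18020/2000 = 9.009 MPa, tensile.

σ ≈ 9.01 MPa (tensile)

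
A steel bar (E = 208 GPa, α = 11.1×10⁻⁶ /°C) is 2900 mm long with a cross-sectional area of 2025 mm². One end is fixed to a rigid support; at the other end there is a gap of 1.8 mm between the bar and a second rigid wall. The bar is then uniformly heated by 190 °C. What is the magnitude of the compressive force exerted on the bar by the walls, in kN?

Free thermal elongation = αΔT L = 11.1×10⁻⁶ × 190 × 2900 = 6.116 mm.
After closing the 1.8 mm clearance, 6.116 − 1.8 = 4.316 mm of expansion remains to be suppressed by the wall.
So σ = E(δ_free − g)/L = 208×10³ × 4.316/2900 = 309.6 MPa.
Force on the wall = σA = 309.6 × 2025 mm² = 626.9 kN.

P ≈ 627 kN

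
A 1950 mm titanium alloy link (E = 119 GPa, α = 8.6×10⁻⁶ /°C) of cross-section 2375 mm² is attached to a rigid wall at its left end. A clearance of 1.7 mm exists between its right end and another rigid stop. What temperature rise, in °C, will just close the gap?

ΔT ≈ 101 °C

Contact occurs when the free expansion equals the gap: αΔT L = 1.7 mm.
So ΔT = g/(αL) = 1.7/(8.6×10⁻⁶ × 1950) = 101.4 °C.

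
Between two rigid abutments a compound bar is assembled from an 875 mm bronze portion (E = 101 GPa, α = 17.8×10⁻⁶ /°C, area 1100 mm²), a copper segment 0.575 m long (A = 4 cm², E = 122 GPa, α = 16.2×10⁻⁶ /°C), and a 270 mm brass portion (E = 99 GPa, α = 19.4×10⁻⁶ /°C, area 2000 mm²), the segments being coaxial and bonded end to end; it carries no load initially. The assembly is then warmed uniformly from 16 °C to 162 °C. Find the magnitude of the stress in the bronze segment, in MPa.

If the supports were absent, the total length change would be Σ αᵢΔT Lᵢ = 17.8×10⁻⁶×146×875 + 16.2×10⁻⁶×146×575 + 19.4×10⁻⁶×146×270 = 4.399 mm.
The walls prevent any net length change, so an axial force P (same in every segment) develops. Compatibility: P · Σ Lᵢ/(AᵢEᵢ) = δ_free.
The series flexibility is Σ Lᵢ/(AᵢEᵢ) = 875/(1100×101×10³) + 575/(400×122×10³) + 270/(2000×99×10³) = 2.102×10⁻⁵ mm/N.
So P = 4.399 / 2.102×10⁻⁵ = 209.2 kN, compressive.
σ_{bronze} = P / A = 209200 / 1100 = 190.2 MPa.

σ ≈ 190 MPa (compressive)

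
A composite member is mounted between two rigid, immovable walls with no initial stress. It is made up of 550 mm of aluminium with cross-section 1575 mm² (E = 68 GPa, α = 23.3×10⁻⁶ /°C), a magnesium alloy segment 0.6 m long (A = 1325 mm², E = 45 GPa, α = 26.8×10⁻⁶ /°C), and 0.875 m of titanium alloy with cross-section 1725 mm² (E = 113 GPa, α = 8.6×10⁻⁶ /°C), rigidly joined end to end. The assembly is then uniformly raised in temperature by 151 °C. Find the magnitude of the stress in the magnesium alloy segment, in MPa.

σ ≈ 211 MPa (compressive)

With the walls removed the bar would change length by δ_free = Σ αᵢΔT Lᵢ = 23.3×10⁻⁶×151×550 + 26.8×10⁻⁶×151×600 + 8.6×10⁻⁶×151×875 = 5.499 mm.
Since the ends are fixed, an axial force P builds up, equal in every segment, with P · Σ Lᵢ/(AᵢEᵢ) = δ_free.
Σ Lᵢ/(AᵢEᵢ) = 550/(1575×68×10³) + 600/(1325×45×10³) + 875/(1725×113×10³) = 1.969×10⁻⁵ mm/N.
So P = 5.499 / 1.969×10⁻⁵ = 279.3 kN, compressive.
σ_{magnesium alloy} = P / A = 279300 / 1325 = 210.8 MPa.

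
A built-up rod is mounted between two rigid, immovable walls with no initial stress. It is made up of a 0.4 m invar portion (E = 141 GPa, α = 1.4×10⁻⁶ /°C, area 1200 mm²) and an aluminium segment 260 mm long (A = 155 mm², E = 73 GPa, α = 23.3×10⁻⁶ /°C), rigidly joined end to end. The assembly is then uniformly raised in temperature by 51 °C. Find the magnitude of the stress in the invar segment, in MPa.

With the walls removed the bar would change length by δ_free = Σ αᵢΔT Lᵢ = 1.4×10⁻⁶×51×400 + 23.3×10⁻⁶×51×260 = 0.3375 mm.
The walls prevent any net length change, so an axial force P (same in every segment) develops. Compatibility: P · Σ Lᵢ/(AᵢEᵢ) = δ_free.
Σ Lᵢ/(AᵢEᵢ) = 400/(1200×141×10³) + 260/(155×73×10³) = 2.534×10⁻⁵ mm/N.
So P = 0.3375 / 2.534×10⁻⁵ = 13.32 kN, compressive.
σ_{invar} = P / A = 13320 / 1200 = 11.1 MPa.

σ ≈ 11.1 MPa (compressive)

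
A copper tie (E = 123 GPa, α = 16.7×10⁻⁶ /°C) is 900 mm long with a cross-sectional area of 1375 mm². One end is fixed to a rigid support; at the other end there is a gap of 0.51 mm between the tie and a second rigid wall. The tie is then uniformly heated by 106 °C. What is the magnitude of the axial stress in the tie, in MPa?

σ ≈ 148 MPa (compressive)

Unrestrained expansion: δ_free = αΔT L = 16.7×10⁻⁶ × 106 × 900 = 1.593 mm.
This exceeds the 0.51 mm gap, so the wall pushes back. The portion of expansion that must be recovered elastically is δ_free − gap = 1.593 − 0.51 = 1.083 mm.
That suppressed elongation corresponds to σ = E·Δ/L = 123×10³ × 1.083/900 = 148 MPa.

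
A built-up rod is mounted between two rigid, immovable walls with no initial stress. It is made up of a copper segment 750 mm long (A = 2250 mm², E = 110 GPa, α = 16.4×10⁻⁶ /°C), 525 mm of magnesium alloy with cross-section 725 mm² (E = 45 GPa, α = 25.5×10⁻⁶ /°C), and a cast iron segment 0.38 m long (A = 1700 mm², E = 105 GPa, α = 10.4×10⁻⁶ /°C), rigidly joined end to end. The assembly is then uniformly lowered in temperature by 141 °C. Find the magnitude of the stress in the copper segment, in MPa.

σ ≈ 87.4 MPa (tensile)

If the supports were absent, the total length change would be Σ αᵢΔT Lᵢ = 16.4×10⁻⁶×141×750 + 25.5×10⁻⁶×141×525 + 10.4×10⁻⁶×141×380 = 4.179 mm.
Since the ends are fixed, an axial force P builds up, equal in every segment, with P · Σ Lᵢ/(AᵢEᵢ) = δ_free.
Σ Lᵢ/(AᵢEᵢ) = 750/(2250×110×10³) + 525/(725×45×10³) + 380/(1700×105×10³) = 2.125×10⁻⁵ mm/N.
Hence P = δ_free / Σ(L/AE) = 4.179/2.125×10⁻⁵ = 196.7 kN (tensile).
σ_{copper} = P / A = 196700 / 2250 = 87.4 MPa.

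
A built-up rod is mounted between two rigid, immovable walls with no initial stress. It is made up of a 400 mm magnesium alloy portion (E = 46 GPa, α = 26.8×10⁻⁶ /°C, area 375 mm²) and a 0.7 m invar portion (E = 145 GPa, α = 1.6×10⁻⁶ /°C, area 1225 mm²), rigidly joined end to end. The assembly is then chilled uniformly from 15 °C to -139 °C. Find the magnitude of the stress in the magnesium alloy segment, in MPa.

σ ≈ 179 MPa (tensile)

If the supports were absent, the total length change would be Σ αᵢΔT Lᵢ = 26.8×10⁻⁶×154×400 + 1.6×10⁻⁶×154×700 = 1.823 mm.
Since the ends are fixed, an axial force P builds up, equal in every segment, with P · Σ Lᵢ/(AᵢEᵢ) = δ_free.
The series flexibility is Σ Lᵢ/(AᵢEᵢ) = 400/(375×46×10³) + 700/(1225×145×10³) = 2.713×10⁻⁵ mm/N.
So P = 1.823 / 2.713×10⁻⁵ = 67.21 kN, tensile.
σ_{magnesium alloy} = P / A = 67210 / 375 = 179.2 MPa.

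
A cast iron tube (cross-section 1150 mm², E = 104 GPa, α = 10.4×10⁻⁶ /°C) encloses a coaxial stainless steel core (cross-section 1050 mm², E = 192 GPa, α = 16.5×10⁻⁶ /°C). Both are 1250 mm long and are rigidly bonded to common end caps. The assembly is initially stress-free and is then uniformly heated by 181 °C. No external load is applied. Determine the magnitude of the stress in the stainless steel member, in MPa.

σ ≈ 78.9 MPa (compressive)

The stainless steel has the larger α, so on heating it would change length more than the cast iron if both were free. The rigid plates force a common final length, so the stainless steel is put into compression and the cast iron into tension, with equal and opposite forces P (no external load).
Setting the final lengths equal and cancelling L: (α₁ − α₂)ΔT = P/(A₁E₁) + P/(A₂E₂).
|α₁ − α₂|·ΔT = 6.1×10⁻⁶ × 181 = 0.001104.
1/(A₁E₁) + 1/(A₂E₂) = 1/(1150×104×10³) + 1/(1050×192×10³) = 1.332×10⁻⁸ N⁻¹.
So P = 0.001104 / 1.332×10⁻⁸ = 82.88 kN.
σ_{stainless steel} = P/A₂ = 82880/1050 = 78.93 MPa, compressive.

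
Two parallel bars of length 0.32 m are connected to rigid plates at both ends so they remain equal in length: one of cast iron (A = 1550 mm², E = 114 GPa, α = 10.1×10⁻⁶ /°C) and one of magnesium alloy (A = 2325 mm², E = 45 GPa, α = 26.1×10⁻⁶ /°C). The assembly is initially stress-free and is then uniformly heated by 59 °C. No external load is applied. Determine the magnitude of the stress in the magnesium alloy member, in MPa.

σ ≈ 26.7 MPa (compressive)

Both members must finish at the same length. With the larger α, the magnesium alloy tends to over-expand; the plates restrain it, putting the magnesium alloy in compression and the cast iron in tension. With no external load the two internal forces are equal and opposite, magnitude P.
Equating the net (thermal + elastic) strains gives |α₁ − α₂|·ΔT = P·[1/(A₁E₁) + 1/(A₂E₂)].
|α₁ − α₂|·ΔT = 16×10⁻⁶ × 59 = 0.000944.
1/(A₁E₁) + 1/(A₂E₂) = 1/(1550×114×10³) + 1/(2325×45×10³) = 1.522×10⁻⁸ N⁻¹.
So P = 0.000944 / 1.522×10⁻⁸ = 62.03 kN.
σ_{magnesium alloy} = P/A₂ = 62030/2325 = 26.68 MPa, compressive.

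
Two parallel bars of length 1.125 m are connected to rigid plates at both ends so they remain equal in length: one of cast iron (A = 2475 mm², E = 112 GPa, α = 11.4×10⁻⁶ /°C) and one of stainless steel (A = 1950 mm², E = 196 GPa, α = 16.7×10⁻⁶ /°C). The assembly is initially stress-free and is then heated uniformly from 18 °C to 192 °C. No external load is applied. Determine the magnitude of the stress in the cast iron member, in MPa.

The stainless steel has the larger α, so on heating it would change length more than the cast iron if both were free. The rigid plates force a common final length, so the stainless steel is put into compression and the cast iron into tension, with equal and opposite forces P (no external load).
Compatibility of the two members (thermal + elastic change equal): (α₁ − α₂)ΔT = P·[1/(A₁E₁) + 1/(A₂E₂)].
|α₁ − α₂|·ΔT = 5.3×10⁻⁶ × 174 = 0.0009222.
1/(A₁E₁) + 1/(A₂E₂) = 1/(2475×112×10³) + 1/(1950×196×10³) = 6.224×10⁻⁹ N⁻¹.
P = 0.0009222 / 6.224×10⁻⁹ = 148200 N = 148.2 kN.
σ_{cast iron} = P/A₁ = 148200/2475 = 59.87 MPa, tensile.

σ ≈ 59.9 MPa (tensile)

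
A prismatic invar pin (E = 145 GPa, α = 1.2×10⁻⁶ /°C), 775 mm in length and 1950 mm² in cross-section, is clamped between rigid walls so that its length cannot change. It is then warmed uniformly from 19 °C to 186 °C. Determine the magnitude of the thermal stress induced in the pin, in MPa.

σ ≈ 29.1 MPa (compressive)

Because both ends are immovable the net strain is zero, and the suppressed thermal strain is αΔT = 1.2×10⁻⁶ × 167 = 200.4×10⁻⁶.
Hence σ = E·αΔT = 145×10³ × 200.4×10⁻⁶ = 29.06 MPa, compressive.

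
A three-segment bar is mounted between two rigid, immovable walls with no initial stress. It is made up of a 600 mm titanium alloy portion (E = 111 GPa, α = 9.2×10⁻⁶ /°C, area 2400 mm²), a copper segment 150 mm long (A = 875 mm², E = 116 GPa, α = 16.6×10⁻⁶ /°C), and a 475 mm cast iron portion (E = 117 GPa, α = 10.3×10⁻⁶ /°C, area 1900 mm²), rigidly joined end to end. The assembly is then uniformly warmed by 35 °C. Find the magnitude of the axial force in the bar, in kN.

P ≈ 77 kN (compressive)

With the walls removed the bar would change length by δ_free = Σ αᵢΔT Lᵢ = 9.2×10⁻⁶×35×600 + 16.6×10⁻⁶×35×150 + 10.3×10⁻⁶×35×475 = 0.4516 mm.
The rigid supports impose zero overall length change; the single axial force P common to all segments must satisfy P Σ Lᵢ/(AᵢEᵢ) = δ_free.
Σ Lᵢ/(AᵢEᵢ) = 600/(2400×111×10³) + 150/(875×116×10³) + 475/(1900×117×10³) = 5.867×10⁻⁶ mm/N.
P = 0.4516 / 5.867×10⁻⁶ = 76970 N = 76.97 kN, compressive.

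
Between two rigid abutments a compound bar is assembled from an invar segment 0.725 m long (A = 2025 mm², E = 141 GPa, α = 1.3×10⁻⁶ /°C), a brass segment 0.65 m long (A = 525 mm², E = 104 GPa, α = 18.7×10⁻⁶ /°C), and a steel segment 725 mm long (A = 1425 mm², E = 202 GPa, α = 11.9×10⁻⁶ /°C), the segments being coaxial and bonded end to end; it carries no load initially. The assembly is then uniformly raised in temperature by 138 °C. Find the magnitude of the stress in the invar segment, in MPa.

Free thermal expansion of the whole bar: Σ αᵢΔT Lᵢ = 1.3×10⁻⁶×138×725 + 18.7×10⁻⁶×138×650 + 11.9×10⁻⁶×138×725 = 2.998 mm.
Since the ends are fixed, an axial force P builds up, equal in every segment, with P · Σ Lᵢ/(AᵢEᵢ) = δ_free.
Σ Lᵢ/(AᵢEᵢ) = 725/(2025×141×10³) + 650/(525×104×10³) + 725/(1425×202×10³) = 1.696×10⁻⁵ mm/N.
So P = 2.998 / 1.696×10⁻⁵ = 176.7 kN, compressive.
σ_{invar} = P / A = 176700 / 2025 = 87.28 MPa.

σ ≈ 87.3 MPa (compressive)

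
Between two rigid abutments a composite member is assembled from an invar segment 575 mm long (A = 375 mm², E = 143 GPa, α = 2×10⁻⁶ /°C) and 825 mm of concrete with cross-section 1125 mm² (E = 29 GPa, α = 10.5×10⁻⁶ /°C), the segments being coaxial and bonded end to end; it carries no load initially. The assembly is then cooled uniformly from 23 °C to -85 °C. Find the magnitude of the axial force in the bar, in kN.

Free thermal contraction of the whole bar: Σ αᵢΔT Lᵢ = 2×10⁻⁶×108×575 + 10.5×10⁻⁶×108×825 = 1.06 mm.
The rigid supports impose zero overall length change; the single axial force P common to all segments must satisfy P Σ Lᵢ/(AᵢEᵢ) = δ_free.
Σ Lᵢ/(AᵢEᵢ) = 575/(375×143×10³) + 825/(1125×29×10³) = 3.601×10⁻⁵ mm/N.
Hence P = δ_free / Σ(L/AE) = 1.06/3.601×10⁻⁵ = 29.43 kN (tensile).

P ≈ 29.4 kN (tensile)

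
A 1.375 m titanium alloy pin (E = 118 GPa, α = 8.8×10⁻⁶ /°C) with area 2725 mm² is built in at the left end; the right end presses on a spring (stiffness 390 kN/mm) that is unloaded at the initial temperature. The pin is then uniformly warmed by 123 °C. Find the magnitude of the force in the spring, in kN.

The unrestrained thermal change is αΔT L = 8.8×10⁻⁶ × 123 × 1375 = 1.488 mm.
With a force P in the spring, the elastic change of the pin is PL/(AE) and that of the spring is P/k; compatibility requires their sum to equal δ_free.
So P = δ_free / [L/(AE) + 1/k] = 1.488 / [ 1375/(2725×118×10³) + 1/(390×10³) ].
P = 1.488 / 6.84×10⁻⁶ = 217600 N.

P ≈ 218 kN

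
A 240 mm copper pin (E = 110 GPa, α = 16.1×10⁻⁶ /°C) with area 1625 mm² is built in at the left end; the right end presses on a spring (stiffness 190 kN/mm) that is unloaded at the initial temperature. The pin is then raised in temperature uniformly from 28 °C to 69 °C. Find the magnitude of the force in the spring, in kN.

P ≈ 24 kN

The unrestrained thermal change is αΔT L = 16.1×10⁻⁶ × 41 × 240 = 0.1584 mm.
Let P be the compressive force at the spring. The pin shortens elastically by PL/(AE) and the spring compresses by P/k; together these equal δ_free.
P [ L/(AE) + 1/k ] = δ_free → P [ 240/(1625×110×10³) + 1/(190×10³) ] = 0.1584.
P = 0.1584 / 6.606×10⁻⁶ = 23980 N.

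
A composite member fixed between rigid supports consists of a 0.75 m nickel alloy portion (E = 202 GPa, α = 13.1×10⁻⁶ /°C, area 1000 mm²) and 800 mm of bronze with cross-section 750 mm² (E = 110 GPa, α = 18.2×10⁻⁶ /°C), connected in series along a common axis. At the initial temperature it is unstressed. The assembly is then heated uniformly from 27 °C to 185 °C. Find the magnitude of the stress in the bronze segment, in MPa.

If the supports were absent, the total length change would be Σ αᵢΔT Lᵢ = 13.1×10⁻⁶×158×750 + 18.2×10⁻⁶×158×800 = 3.853 mm.
Since the ends are fixed, an axial force P builds up, equal in every segment, with P · Σ Lᵢ/(AᵢEᵢ) = δ_free.
Σ Lᵢ/(AᵢEᵢ) = 750/(1000×202×10³) + 800/(750×110×10³) = 1.341×10⁻⁵ mm/N.
So P = 3.853 / 1.341×10⁻⁵ = 287.3 kN, compressive.
σ_{bronze} = P / A = 287300 / 750 = 383.1 MPa.

σ ≈ 383 MPa (compressive)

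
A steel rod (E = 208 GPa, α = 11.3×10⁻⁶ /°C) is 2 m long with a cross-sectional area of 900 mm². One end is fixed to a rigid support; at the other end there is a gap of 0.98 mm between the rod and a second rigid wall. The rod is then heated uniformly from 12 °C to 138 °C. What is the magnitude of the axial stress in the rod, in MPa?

σ ≈ 194 MPa (compressive)

Free thermal elongation = αΔT L = 11.3×10⁻⁶ × 126 × 2000 = 2.848 mm.
After closing the 0.98 mm clearance, 2.848 − 0.98 = 1.868 mm of expansion remains to be suppressed by the wall.
Compatibility: PL/(AE) = 1.868 mm, so σ = P/A = E × (1.868/2000) = 194.2 MPa.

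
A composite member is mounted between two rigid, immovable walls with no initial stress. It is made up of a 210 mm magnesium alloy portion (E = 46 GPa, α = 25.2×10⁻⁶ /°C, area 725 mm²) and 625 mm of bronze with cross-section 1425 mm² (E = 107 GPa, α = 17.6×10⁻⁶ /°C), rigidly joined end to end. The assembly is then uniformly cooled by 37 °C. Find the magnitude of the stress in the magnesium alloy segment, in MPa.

σ ≈ 80 MPa (tensile)

Free thermal contraction of the whole bar: Σ αᵢΔT Lᵢ = 25.2×10⁻⁶×37×210 + 17.6×10⁻⁶×37×625 = 0.6028 mm.
The walls prevent any net length change, so an axial force P (same in every segment) develops. Compatibility: P · Σ Lᵢ/(AᵢEᵢ) = δ_free.
The series flexibility is Σ Lᵢ/(AᵢEᵢ) = 210/(725×46×10³) + 625/(1425×107×10³) = 1.04×10⁻⁵ mm/N.
Hence P = δ_free / Σ(L/AE) = 0.6028/1.04×10⁻⁵ = 57.98 kN (tensile).
σ_{magnesium alloy} = P / A = 57980 / 725 = 79.98 MPa.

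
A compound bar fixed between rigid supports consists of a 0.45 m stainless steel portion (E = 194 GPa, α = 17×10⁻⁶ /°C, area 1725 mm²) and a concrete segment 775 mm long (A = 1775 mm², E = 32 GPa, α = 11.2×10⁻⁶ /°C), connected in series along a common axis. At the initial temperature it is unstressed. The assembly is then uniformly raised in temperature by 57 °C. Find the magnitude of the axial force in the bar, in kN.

P ≈ 62.1 kN (compressive)

With the walls removed the bar would change length by δ_free = Σ αᵢΔT Lᵢ = 17×10⁻⁶×57×450 + 11.2×10⁻⁶×57×775 = 0.9308 mm.
Since the ends are fixed, an axial force P builds up, equal in every segment, with P · Σ Lᵢ/(AᵢEᵢ) = δ_free.
Σ Lᵢ/(AᵢEᵢ) = 450/(1725×194×10³) + 775/(1775×32×10³) = 1.499×10⁻⁵ mm/N.
P = 0.9308 / 1.499×10⁻⁵ = 62100 N = 62.1 kN, compressive.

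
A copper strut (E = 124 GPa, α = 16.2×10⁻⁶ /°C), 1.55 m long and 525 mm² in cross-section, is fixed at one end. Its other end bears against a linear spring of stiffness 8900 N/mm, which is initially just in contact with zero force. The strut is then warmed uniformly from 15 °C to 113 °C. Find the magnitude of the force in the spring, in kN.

The unrestrained thermal change is αΔT L = 16.2×10⁻⁶ × 98 × 1550 = 2.461 mm.
Let P be the compressive force at the spring. The strut shortens elastically by PL/(AE) and the spring compresses by P/k; together these equal δ_free.
So P = δ_free / [L/(AE) + 1/k] = 2.461 / [ 1550/(525×124×10³) + 1/(8900) ].
P = 2.461 / 0.0001362 = 18070 N.

P ≈ 18.1 kN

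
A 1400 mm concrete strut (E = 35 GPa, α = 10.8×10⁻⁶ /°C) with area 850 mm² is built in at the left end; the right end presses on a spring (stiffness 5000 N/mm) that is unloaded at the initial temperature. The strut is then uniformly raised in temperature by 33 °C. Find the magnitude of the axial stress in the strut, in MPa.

σ ≈ 2.38 MPa (compressive)

If the spring were absent the strut would lengthen by αΔT L = 10.8×10⁻⁶ × 33 × 1400 = 0.499 mm.
With a force P in the spring, the elastic change of the strut is PL/(AE) and that of the spring is P/k; compatibility requires their sum to equal δ_free.
So P = δ_free / [L/(AE) + 1/k] = 0.499 / [ 1400/(850×35×10³) + 1/(5000) ].
P = 0.499 / 0.0002471 = 2020 N.
σ = P/A = 2020/850 = 2.376 MPa.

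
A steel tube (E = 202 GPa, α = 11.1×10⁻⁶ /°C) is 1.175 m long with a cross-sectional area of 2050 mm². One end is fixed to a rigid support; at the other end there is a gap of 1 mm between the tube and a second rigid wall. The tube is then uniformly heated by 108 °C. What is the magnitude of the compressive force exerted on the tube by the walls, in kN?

P ≈ 144 kN

Free thermal elongation = αΔT L = 11.1×10⁻⁶ × 108 × 1175 = 1.409 mm.
The gap closes (δ_free > 1 mm) and the wall then resists a further 1.409 − 1 = 0.4086 mm of expansion.
That suppressed elongation corresponds to σ = E·Δ/L = 202×10³ × 0.4086/1175 = 70.24 MPa.
P = σA = 70.24 × 2050 = 144 kN.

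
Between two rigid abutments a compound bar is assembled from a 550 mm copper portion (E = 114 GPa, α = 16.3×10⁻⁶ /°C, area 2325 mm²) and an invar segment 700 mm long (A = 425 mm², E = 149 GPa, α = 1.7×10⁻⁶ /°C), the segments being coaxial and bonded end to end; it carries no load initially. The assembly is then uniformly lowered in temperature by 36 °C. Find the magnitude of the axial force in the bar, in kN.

P ≈ 27.8 kN (tensile)

With the walls removed the bar would change length by δ_free = Σ αᵢΔT Lᵢ = 16.3×10⁻⁶×36×550 + 1.7×10⁻⁶×36×700 = 0.3656 mm.
The rigid supports impose zero overall length change; the single axial force P common to all segments must satisfy P Σ Lᵢ/(AᵢEᵢ) = δ_free.
Σ Lᵢ/(AᵢEᵢ) = 550/(2325×114×10³) + 700/(425×149×10³) = 1.313×10⁻⁵ mm/N.
Hence P = δ_free / Σ(L/AE) = 0.3656/1.313×10⁻⁵ = 27.84 kN (tensile).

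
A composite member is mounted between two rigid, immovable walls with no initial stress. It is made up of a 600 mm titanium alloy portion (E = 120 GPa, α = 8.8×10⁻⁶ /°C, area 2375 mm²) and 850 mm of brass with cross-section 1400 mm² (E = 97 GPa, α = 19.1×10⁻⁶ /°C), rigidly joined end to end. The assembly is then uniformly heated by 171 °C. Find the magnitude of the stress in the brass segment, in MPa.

Free thermal expansion of the whole bar: Σ αᵢΔT Lᵢ = 8.8×10⁻⁶×171×600 + 19.1×10⁻⁶×171×850 = 3.679 mm.
The rigid supports impose zero overall length change; the single axial force P common to all segments must satisfy P Σ Lᵢ/(AᵢEᵢ) = δ_free.
The series flexibility is Σ Lᵢ/(AᵢEᵢ) = 600/(2375×120×10³) + 850/(1400×97×10³) = 8.364×10⁻⁶ mm/N.
So P = 3.679 / 8.364×10⁻⁶ = 439.8 kN, compressive.
σ_{brass} = P / A = 439800 / 1400 = 314.2 MPa.

σ ≈ 314 MPa (compressive)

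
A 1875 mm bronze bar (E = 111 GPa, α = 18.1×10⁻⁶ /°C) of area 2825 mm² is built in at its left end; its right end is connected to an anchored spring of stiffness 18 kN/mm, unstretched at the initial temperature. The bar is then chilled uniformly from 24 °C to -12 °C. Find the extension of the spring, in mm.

Free thermal contraction: δ_free = αΔT L = 18.1×10⁻⁶ × 36 × 1875 = 1.222 mm.
With a force P in the spring, the elastic change of the bar is PL/(AE) and that of the spring is P/k; compatibility requires their sum to equal δ_free.
P [ L/(AE) + 1/k ] = δ_free → P [ 1875/(2825×111×10³) + 1/(18×10³) ] = 1.222.
P = 1.222 / 6.153×10⁻⁵ = 19850 N.
Spring extension = P/k = 19850/(18×10³) = 1.103 mm.

δ ≈ 1.1 mm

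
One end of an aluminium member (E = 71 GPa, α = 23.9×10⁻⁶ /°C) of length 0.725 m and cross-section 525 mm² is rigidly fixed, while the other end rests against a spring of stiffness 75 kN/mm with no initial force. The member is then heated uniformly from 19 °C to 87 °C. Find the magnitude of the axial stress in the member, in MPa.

Free thermal expansion: δ_free = αΔT L = 23.9×10⁻⁶ × 68 × 725 = 1.178 mm.
With a force P in the spring, the elastic change of the member is PL/(AE) and that of the spring is P/k; compatibility requires their sum to equal δ_free.
So P = δ_free / [L/(AE) + 1/k] = 1.178 / [ 725/(525×71×10³) + 1/(75×10³) ].
P = 1.178 / 3.278×10⁻⁵ = 35940 N.
σ = P/A = 35940/525 = 68.46 MPa.

σ ≈ 68.5 MPa (compressive)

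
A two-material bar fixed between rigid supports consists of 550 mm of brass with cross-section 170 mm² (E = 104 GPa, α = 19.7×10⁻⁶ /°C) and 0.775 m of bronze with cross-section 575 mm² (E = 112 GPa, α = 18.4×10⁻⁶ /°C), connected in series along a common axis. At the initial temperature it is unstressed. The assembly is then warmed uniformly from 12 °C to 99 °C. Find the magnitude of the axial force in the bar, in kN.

With the walls removed the bar would change length by δ_free = Σ αᵢΔT Lᵢ = 19.7×10⁻⁶×87×550 + 18.4×10⁻⁶×87×775 = 2.183 mm.
Since the ends are fixed, an axial force P builds up, equal in every segment, with P · Σ Lᵢ/(AᵢEᵢ) = δ_free.
The series flexibility is Σ Lᵢ/(AᵢEᵢ) = 550/(170×104×10³) + 775/(575×112×10³) = 4.314×10⁻⁵ mm/N.
P = 2.183 / 4.314×10⁻⁵ = 50610 N = 50.61 kN, compressive.

P ≈ 50.6 kN (compressive)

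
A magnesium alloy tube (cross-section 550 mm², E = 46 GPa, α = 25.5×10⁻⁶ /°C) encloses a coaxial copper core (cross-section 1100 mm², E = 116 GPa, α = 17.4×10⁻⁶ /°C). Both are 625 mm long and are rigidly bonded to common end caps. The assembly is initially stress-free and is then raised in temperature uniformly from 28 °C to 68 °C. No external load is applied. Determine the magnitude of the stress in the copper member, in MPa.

σ ≈ 6.22 MPa (tensile)

The magnesium alloy has the larger α, so on heating it would change length more than the copper if both were free. The rigid plates force a common final length, so the magnesium alloy is put into compression and the copper into tension, with equal and opposite forces P (no external load).
Equating the net (thermal + elastic) strains gives |α₁ − α₂|·ΔT = P·[1/(A₁E₁) + 1/(A₂E₂)].
|α₁ − α₂|·ΔT = 8.1×10⁻⁶ × 40 = 0.000324.
1/(A₁E₁) + 1/(A₂E₂) = 1/(550×46×10³) + 1/(1100×116×10³) = 4.736×10⁻⁸ N⁻¹.
So P = 0.000324 / 4.736×10⁻⁸ = 6.841 kN.
σ_{copper} = P/A₂ = 6841/1100 = 6.219 MPa, tensile.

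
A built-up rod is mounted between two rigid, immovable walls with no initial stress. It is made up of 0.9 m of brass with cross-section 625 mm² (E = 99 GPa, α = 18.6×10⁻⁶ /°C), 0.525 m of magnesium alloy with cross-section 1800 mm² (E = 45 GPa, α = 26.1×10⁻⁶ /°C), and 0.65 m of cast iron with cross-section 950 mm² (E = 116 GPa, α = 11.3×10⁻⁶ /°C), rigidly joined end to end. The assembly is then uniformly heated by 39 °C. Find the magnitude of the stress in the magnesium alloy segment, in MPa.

σ ≈ 30.4 MPa (compressive)

With the walls removed the bar would change length by δ_free = Σ αᵢΔT Lᵢ = 18.6×10⁻⁶×39×900 + 26.1×10⁻⁶×39×525 + 11.3×10⁻⁶×39×650 = 1.474 mm.
Since the ends are fixed, an axial force P builds up, equal in every segment, with P · Σ Lᵢ/(AᵢEᵢ) = δ_free.
Σ Lᵢ/(AᵢEᵢ) = 900/(625×99×10³) + 525/(1800×45×10³) + 650/(950×116×10³) = 2.693×10⁻⁵ mm/N.
P = 1.474 / 2.693×10⁻⁵ = 54730 N = 54.73 kN, compressive.
σ_{magnesium alloy} = P / A = 54730 / 1800 = 30.41 MPa.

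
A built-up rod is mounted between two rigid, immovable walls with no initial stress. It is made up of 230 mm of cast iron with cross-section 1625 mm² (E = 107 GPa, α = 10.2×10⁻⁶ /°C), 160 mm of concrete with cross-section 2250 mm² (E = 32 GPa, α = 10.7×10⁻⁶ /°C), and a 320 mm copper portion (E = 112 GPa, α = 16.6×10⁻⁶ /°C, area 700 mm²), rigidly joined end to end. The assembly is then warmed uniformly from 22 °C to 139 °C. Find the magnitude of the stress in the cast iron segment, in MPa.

Free thermal expansion of the whole bar: Σ αᵢΔT Lᵢ = 10.2×10⁻⁶×117×230 + 10.7×10⁻⁶×117×160 + 16.6×10⁻⁶×117×320 = 1.096 mm.
Since the ends are fixed, an axial force P builds up, equal in every segment, with P · Σ Lᵢ/(AᵢEᵢ) = δ_free.
The series flexibility is Σ Lᵢ/(AᵢEᵢ) = 230/(1625×107×10³) + 160/(2250×32×10³) + 320/(700×112×10³) = 7.627×10⁻⁶ mm/N.
P = 1.096 / 7.627×10⁻⁶ = 143700 N = 143.7 kN, compressive.
σ_{cast iron} = P / A = 143700 / 1625 = 88.46 MPa.

σ ≈ 88.5 MPa (compressive)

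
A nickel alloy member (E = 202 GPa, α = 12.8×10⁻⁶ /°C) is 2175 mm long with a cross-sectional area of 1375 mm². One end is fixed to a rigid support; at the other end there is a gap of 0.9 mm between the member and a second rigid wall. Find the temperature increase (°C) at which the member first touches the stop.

The gap closes when αΔT L = 0.9 mm, since the member is still unstressed at that instant.
So ΔT = g/(αL) = 0.9/(12.8×10⁻⁶ × 2175) = 32.33 °C.

ΔT ≈ 32.3 °C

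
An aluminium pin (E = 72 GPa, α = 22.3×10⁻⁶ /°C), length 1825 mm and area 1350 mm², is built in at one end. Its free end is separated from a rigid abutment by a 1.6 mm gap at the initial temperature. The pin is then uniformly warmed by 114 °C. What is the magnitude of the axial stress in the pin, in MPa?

If the wall were absent the pin would grow by αΔT L = 22.3×10⁻⁶ × 114 × 1825 = 4.64 mm.
After closing the 1.6 mm clearance, 4.64 − 1.6 = 3.04 mm of expansion remains to be suppressed by the wall.
Compatibility: PL/(AE) = 3.04 mm, so σ = P/A = E × (3.04/1825) = 119.9 MPa.

σ ≈ 120 MPa (compressive)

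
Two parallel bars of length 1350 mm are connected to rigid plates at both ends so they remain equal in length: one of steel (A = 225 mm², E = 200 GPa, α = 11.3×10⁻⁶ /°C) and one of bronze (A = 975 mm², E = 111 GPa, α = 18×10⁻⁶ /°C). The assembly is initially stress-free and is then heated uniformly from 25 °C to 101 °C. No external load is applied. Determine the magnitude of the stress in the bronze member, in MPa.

σ ≈ 16.6 MPa (compressive)

Equilibrium of a rigid end plate with no external load gives equal and opposite internal forces ±P in the two members. Since α_{bronze} > α_{steel}, heating drives the bronze into compression and the steel into tension.
Equating the net (thermal + elastic) strains gives |α₁ − α₂|·ΔT = P·[1/(A₁E₁) + 1/(A₂E₂)].
|α₁ − α₂|·ΔT = 6.7×10⁻⁶ × 76 = 0.0005092.
1/(A₁E₁) + 1/(A₂E₂) = 1/(225×200×10³) + 1/(975×111×10³) = 3.146×10⁻⁸ N⁻¹.
P = 0.0005092 / 3.146×10⁻⁸ = 16180 N = 16.18 kN.
σ_{bronze} = P/A₂ = 16180/975 = 16.6 MPa, compressive.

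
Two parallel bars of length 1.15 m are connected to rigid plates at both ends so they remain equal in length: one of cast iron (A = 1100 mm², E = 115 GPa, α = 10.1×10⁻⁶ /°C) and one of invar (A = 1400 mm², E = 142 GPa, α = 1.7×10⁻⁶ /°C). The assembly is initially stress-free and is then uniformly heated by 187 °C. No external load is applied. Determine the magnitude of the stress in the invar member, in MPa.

σ ≈ 86.7 MPa (tensile)

The cast iron has the larger α, so on heating it would change length more than the invar if both were free. The rigid plates force a common final length, so the cast iron is put into compression and the invar into tension, with equal and opposite forces P (no external load).
Setting the final lengths equal and cancelling L: (α₁ − α₂)ΔT = P/(A₁E₁) + P/(A₂E₂).
|α₁ − α₂|·ΔT = 8.4×10⁻⁶ × 187 = 0.001571.
1/(A₁E₁) + 1/(A₂E₂) = 1/(1100×115×10³) + 1/(1400×142×10³) = 1.294×10⁻⁸ N⁻¹.
P = 0.001571 / 1.294×10⁻⁸ = 121400 N = 121.4 kN.
σ_{invar} = P/A₂ = 121400/1400 = 86.74 MPa, tensile.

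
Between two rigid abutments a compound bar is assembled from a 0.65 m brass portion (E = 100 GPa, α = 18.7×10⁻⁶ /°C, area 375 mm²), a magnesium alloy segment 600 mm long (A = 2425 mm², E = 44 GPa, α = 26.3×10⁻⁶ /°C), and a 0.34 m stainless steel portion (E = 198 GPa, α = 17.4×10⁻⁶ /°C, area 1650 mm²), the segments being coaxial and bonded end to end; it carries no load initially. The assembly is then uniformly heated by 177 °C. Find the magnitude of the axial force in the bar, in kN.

With the walls removed the bar would change length by δ_free = Σ αᵢΔT Lᵢ = 18.7×10⁻⁶×177×650 + 26.3×10⁻⁶×177×600 + 17.4×10⁻⁶×177×340 = 5.992 mm.
Since the ends are fixed, an axial force P builds up, equal in every segment, with P · Σ Lᵢ/(AᵢEᵢ) = δ_free.
The series flexibility is Σ Lᵢ/(AᵢEᵢ) = 650/(375×100×10³) + 600/(2425×44×10³) + 340/(1650×198×10³) = 2.4×10⁻⁵ mm/N.
Hence P = δ_free / Σ(L/AE) = 5.992/2.4×10⁻⁵ = 249.7 kN (compressive).

P ≈ 250 kN (compressive)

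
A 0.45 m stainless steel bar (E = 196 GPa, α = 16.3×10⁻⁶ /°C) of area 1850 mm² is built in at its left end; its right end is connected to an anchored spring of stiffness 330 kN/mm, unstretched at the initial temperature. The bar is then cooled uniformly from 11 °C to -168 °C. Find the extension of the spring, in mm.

δ ≈ 0.931 mm

The unrestrained thermal change is αΔT L = 16.3×10⁻⁶ × 179 × 450 = 1.313 mm.
With a force P in the spring, the elastic change of the bar is PL/(AE) and that of the spring is P/k; compatibility requires their sum to equal δ_free.
So P = δ_free / [L/(AE) + 1/k] = 1.313 / [ 450/(1850×196×10³) + 1/(330×10³) ].
P = 1.313 / 4.271×10⁻⁶ = 307400 N.
Spring extension = P/k = 307400/(330×10³) = 0.9315 mm.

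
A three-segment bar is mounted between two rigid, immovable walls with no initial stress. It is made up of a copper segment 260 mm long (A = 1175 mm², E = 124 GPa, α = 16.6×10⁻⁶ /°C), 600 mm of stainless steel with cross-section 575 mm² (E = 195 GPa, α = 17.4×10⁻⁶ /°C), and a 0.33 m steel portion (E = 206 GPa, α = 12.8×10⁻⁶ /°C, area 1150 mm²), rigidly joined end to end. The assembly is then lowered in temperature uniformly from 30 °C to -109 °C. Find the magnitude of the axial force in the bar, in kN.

P ≈ 309 kN (tensile)

If the supports were absent, the total length change would be Σ αᵢΔT Lᵢ = 16.6×10⁻⁶×139×260 + 17.4×10⁻⁶×139×600 + 12.8×10⁻⁶×139×330 = 2.638 mm.
Since the ends are fixed, an axial force P builds up, equal in every segment, with P · Σ Lᵢ/(AᵢEᵢ) = δ_free.
Σ Lᵢ/(AᵢEᵢ) = 260/(1175×124×10³) + 600/(575×195×10³) + 330/(1150×206×10³) = 8.529×10⁻⁶ mm/N.
So P = 2.638 / 8.529×10⁻⁶ = 309.3 kN, tensile.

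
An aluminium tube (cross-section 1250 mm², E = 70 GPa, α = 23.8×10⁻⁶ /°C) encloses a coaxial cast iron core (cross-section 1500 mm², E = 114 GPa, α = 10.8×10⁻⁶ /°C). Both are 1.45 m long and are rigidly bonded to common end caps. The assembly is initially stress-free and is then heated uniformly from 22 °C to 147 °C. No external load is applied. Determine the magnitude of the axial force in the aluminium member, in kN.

Both members must finish at the same length. With the larger α, the aluminium tends to over-expand; the plates restrain it, putting the aluminium in compression and the cast iron in tension. With no external load the two internal forces are equal and opposite, magnitude P.
Compatibility of the two members (thermal + elastic change equal): (α₁ − α₂)ΔT = P·[1/(A₁E₁) + 1/(A₂E₂)].
|α₁ − α₂|·ΔT = 13×10⁻⁶ × 125 = 0.001625.
1/(A₁E₁) + 1/(A₂E₂) = 1/(1250×70×10³) + 1/(1500×114×10³) = 1.728×10⁻⁸ N⁻¹.
P = 0.001625 / 1.728×10⁻⁸ = 94060 N = 94.06 kN.

P ≈ 94.1 kN (compressive in the aluminium)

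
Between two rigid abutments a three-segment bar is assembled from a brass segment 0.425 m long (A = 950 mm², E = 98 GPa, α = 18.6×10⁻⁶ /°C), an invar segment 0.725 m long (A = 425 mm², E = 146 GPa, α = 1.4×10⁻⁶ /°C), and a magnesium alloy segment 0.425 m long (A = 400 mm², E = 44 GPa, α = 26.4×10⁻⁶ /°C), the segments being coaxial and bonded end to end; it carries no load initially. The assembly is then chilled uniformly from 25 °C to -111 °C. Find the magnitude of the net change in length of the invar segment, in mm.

Free thermal contraction of the whole bar: Σ αᵢΔT Lᵢ = 18.6×10⁻⁶×136×425 + 1.4×10⁻⁶×136×725 + 26.4×10⁻⁶×136×425 = 2.739 mm.
The walls prevent any net length change, so an axial force P (same in every segment) develops. Compatibility: P · Σ Lᵢ/(AᵢEᵢ) = δ_free.
Σ Lᵢ/(AᵢEᵢ) = 425/(950×98×10³) + 725/(425×146×10³) + 425/(400×44×10³) = 4.04×10⁻⁵ mm/N.
P = 2.739 / 4.04×10⁻⁵ = 67800 N = 67.8 kN, tensile.
For the invar segment, free thermal change = 1.4×10⁻⁶×136×725 = 0.138 mm and elastic change from P = 67800×725/(425×146×10³) = 0.7922 mm; these oppose, so the net change is 0.654 mm (segment lengthens).

|ΔL| ≈ 0.654 mm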